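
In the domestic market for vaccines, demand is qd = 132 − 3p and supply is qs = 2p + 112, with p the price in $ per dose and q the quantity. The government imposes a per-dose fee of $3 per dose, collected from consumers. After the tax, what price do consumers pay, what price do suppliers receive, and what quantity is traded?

Without the tax, 132 − 3p = 2p + 112 gives 5p = 20, so p* = $4 and q* = 120.
With the tax collected from consumers, demand (in seller-price terms) shifts: qd = 132 − 3(p + 3).
New equilibrium: consumers pay $5.2, suppliers receive $2.2, q = 116.4. (Wedge: pb − ps = 3.)
The less price-elastic side of the market bears the larger share of a per-unit tax.

Consumers pay $5.2; suppliers receive $2.2; quantity = 116.4.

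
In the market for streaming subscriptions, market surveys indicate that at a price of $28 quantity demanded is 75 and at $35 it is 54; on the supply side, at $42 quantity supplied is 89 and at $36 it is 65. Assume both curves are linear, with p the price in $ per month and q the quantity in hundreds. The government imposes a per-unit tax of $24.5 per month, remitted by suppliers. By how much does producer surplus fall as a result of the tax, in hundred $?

Producer surplus falls by $378 hundred.

Demand slope: (54 − 75)/(35 − 28) = -3, so qd = 159 − 3p.
Supply slope: (65 − 89)/(36 − 42) = 4, so qs = 4p − 79.
Before the tax: set 159 − 3p = 4p − 79 → p* = $34, q* = 57.
With the tax collected from suppliers, supply shifts: qs = 4(p − 24.5) − 79.
Solving gives q = 15 with buyers paying $48 and suppliers receiving $23.5 (the $24.5 wedge).
ΔPS is the trapezoid between Q = 15 and Q = 57 of height $10.5: ½ · (57 + 15) · 10.5 = $378.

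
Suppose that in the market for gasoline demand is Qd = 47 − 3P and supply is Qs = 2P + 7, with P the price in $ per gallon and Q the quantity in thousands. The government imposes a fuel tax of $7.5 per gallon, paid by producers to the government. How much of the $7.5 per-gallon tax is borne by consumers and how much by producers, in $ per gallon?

Consumers bear $3 per gallon; producers bear $4.5 per gallon.

Before the tax: set 47 − 3P = 2P + 7 → P* = $8, Q* = 23.
With the tax collected from producers, supply shifts: Qs = 2(P − 7.5) + 7.
Solving gives Q = 14 with consumers paying $11 and producers receiving $3.5 (the $7.5 wedge).
Burden on consumers: $3; on producers: $4.5. (They sum to $7.5.)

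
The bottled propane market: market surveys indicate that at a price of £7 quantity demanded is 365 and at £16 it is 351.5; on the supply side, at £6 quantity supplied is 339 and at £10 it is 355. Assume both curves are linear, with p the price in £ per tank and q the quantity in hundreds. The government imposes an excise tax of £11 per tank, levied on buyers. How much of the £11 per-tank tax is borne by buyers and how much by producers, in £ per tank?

Demand slope: (351.5 − 365)/(16 − 7) = -1.5, so qd = 375.5 − 1.5p.
Supply slope: (355 − 339)/(10 − 6) = 4, so qs = 4p + 315.
Without the tax, 375.5 − 1.5p = 4p + 315 gives 5.5p = 60.5, so p* = £11 and q* = 359.
With the tax collected from buyers, demand (in seller-price terms) shifts: qd = 375.5 − 1.5(p + 11).
Solving gives q = 347 with buyers paying £19 and producers receiving £8 (the £11 wedge).
Burden on buyers: £8; on producers: £3. (They sum to £11.)
The less price-elastic side of the market bears the larger share of a per-unit tax.

Buyers bear £8 per tank; producers bear £3 per tank.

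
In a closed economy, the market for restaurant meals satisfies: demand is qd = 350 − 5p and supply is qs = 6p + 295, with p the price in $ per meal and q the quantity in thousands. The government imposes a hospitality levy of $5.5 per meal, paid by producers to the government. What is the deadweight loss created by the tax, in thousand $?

Deadweight loss = $41.25 thousand.

Without the tax, 350 − 5p = 6p + 295 gives 11p = 55, so p* = $5 and q* = 325.
With the tax collected from producers, supply shifts: qs = 6(p − 5.5) + 295.
Solving gives q = 310 with buyers paying $8 and producers receiving $2.5 (the $5.5 wedge).
Quantity falls by |ΔQ| = |325 − 310| = 15.
DWL = ½ · t · |ΔQ| = ½ · 5.5 · 15 = $41.25.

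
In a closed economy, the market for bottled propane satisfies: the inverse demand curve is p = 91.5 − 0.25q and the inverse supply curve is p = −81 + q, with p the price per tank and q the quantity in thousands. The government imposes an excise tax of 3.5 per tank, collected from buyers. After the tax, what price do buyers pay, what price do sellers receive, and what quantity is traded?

Buyers pay 57.7; sellers receive 54.2; quantity = 135.2.

Inverting to q(p) form: qd = 366 − 4p; qs = p + 81.
Before the tax: set 366 − 4p = p + 81 → p* = 57, q* = 138.
With the tax collected from buyers, demand (in seller-price terms) shifts: qd = 366 − 4(p + 3.5).
Solving gives q = 135.2 with buyers paying 57.7 and sellers receiving 54.2 (the 3.5 wedge).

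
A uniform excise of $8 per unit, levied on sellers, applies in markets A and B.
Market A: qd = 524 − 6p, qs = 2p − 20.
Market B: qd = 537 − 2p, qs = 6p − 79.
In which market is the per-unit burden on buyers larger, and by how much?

Market B, by $4.

Market A: pre-tax p* = $68, q* = 116; post-tax q = 104; per-unit burden on buyers = $2.
Market B: pre-tax p* = $77, q* = 383; post-tax q = 371; per-unit burden on buyers = $6.
Difference: $2 vs $6 → market B is larger by $4.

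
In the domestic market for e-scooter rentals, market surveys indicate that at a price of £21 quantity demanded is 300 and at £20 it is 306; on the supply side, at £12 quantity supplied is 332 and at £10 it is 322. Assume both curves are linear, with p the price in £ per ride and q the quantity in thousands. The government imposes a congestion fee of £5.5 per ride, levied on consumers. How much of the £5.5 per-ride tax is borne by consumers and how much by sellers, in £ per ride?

Consumers bear £2.5 per ride; sellers bear £3 per ride.

Demand slope: (306 − 300)/(20 − 21) = -6, so qd = 426 − 6p.
Supply slope: (322 − 332)/(10 − 12) = 5, so qs = 5p + 272.
Without the tax, 426 − 6p = 5p + 272 gives 11p = 154, so p* = £14 and q* = 342.
With the tax collected from consumers, demand (in seller-price terms) shifts: qd = 426 − 6(p + 5.5).
New equilibrium: consumers pay £16.5, sellers receive £11, q = 327. (Wedge: pb − ps = 5.5.)
Burden on consumers: £2.5; on sellers: £3. (They sum to £5.5.)
The less price-elastic side of the market bears the larger share of a per-unit tax.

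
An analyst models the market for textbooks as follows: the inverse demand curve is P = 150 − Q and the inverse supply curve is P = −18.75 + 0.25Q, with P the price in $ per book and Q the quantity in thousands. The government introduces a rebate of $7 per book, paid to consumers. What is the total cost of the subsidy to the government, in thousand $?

Government outlay = $984.2 thousand.

Rewrite in direct form: Qd = 150 − P and Qs = 4P + 75.
Without the subsidy, 150 − P = 4P + 75 gives 5P = 75, so P* = $15 and Q* = 135.
With a per-unit subsidy paid to consumers, each effectively pays P − 7, so demand becomes Qd = 150 − (P − 7).
New equilibrium: consumers pay $9.4, producers receive $16.4, Q = 140.6. (Wedge: Pb − Ps = −7.)
Outlay = t · Q = 7 · 140.6 = $984.2.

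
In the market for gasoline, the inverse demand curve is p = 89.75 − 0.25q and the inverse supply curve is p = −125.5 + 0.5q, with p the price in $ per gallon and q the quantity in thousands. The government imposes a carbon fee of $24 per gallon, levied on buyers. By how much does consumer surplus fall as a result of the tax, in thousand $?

Consumer surplus falls by $2168 thousand.

Inverting to q(p) form: qd = 359 − 4p; qs = 2p + 251.
Without the tax, 359 − 4p = 2p + 251 gives 6p = 108, so p* = $18 and q* = 287.
With the tax collected from buyers, demand (in seller-price terms) shifts: qd = 359 − 4(p + 24).
New equilibrium: buyers pay $26, producers receive $2, q = 255. (Wedge: pb − ps = 24.)
ΔCS is the trapezoid between Q = 255 and Q = 287 of height $8: ½ · (287 + 255) · 8 = $2168.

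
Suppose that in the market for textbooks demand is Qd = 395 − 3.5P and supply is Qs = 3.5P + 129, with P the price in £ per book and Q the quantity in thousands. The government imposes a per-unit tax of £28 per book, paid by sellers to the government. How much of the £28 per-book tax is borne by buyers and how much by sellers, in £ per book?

Buyers bear £14 per book; sellers bear £14 per book.

Before the tax: set 395 − 3.5P = 3.5P + 129 → P* = £38, Q* = 262.
With the tax collected from sellers, supply shifts: Qs = 3.5(P − 28) + 129.
New equilibrium: buyers pay £52, sellers receive £24, Q = 213. (Wedge: Pb − Ps = 28.)
Burden on buyers: £14; on sellers: £14. (They sum to £28.)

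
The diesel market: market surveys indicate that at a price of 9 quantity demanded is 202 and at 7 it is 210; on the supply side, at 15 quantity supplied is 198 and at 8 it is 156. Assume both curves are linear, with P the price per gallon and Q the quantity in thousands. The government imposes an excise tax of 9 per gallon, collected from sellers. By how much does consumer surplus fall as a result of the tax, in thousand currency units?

Consumer surplus falls by 946.08 thousand.

Demand slope: (210 − 202)/(7 − 9) = -4, so Qd = 238 − 4P.
Supply slope: (156 − 198)/(8 − 15) = 6, so Qs = 6P + 108.
Before the tax: set 238 − 4P = 6P + 108 → P* = 13, Q* = 186.
With the tax collected from sellers, supply shifts: Qs = 6(P − 9) + 108.
New equilibrium: buyers pay 18.4, sellers receive 9.4, Q = 164.4. (Wedge: Pb − Ps = 9.)
ΔCS is the trapezoid between Q = 164.4 and Q = 186 of height 5.4: ½ · (186 + 164.4) · 5.4 = 946.08.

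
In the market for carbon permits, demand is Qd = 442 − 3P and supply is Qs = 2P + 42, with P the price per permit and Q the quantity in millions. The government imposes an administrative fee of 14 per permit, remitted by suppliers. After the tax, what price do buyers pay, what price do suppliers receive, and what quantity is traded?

Buyers pay 85.6; suppliers receive 71.6; quantity = 185.2.

Before the tax: set 442 − 3P = 2P + 42 → P* = 80, Q* = 202.
With the tax collected from suppliers, supply shifts: Qs = 2(P − 14) + 42.
New equilibrium: buyers pay 85.6, suppliers receive 71.6, Q = 185.2. (Wedge: Pb − Ps = 14.)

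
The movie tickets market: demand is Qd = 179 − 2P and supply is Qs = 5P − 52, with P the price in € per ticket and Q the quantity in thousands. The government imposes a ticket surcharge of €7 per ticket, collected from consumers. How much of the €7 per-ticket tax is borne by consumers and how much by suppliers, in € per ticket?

Consumers bear €5 per ticket; suppliers bear €2 per ticket.

Before the tax: set 179 − 2P = 5P − 52 → P* = €33, Q* = 113.
With the tax collected from consumers, demand (in seller-price terms) shifts: Qd = 179 − 2(P + 7).
New equilibrium: consumers pay €38, suppliers receive €31, Q = 103. (Wedge: Pb − Ps = 7.)
Burden on consumers: €5; on suppliers: €2. (They sum to €7.)
The less price-elastic side of the market bears the larger share of a per-unit tax.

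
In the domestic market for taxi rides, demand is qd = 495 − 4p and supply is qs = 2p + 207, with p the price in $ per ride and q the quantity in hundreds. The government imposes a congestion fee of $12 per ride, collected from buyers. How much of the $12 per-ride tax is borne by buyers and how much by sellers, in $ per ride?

Without the tax, 495 − 4p = 2p + 207 gives 6p = 288, so p* = $48 and q* = 303.
With the tax collected from buyers, demand (in seller-price terms) shifts: qd = 495 − 4(p + 12).
New equilibrium: buyers pay $52, sellers receive $40, q = 287. (Wedge: pb − ps = 12.)
Burden on buyers: $4; on sellers: $8. (They sum to $12.)
The less price-elastic side of the market bears the larger share of a per-unit tax.

Buyers bear $4 per ride; sellers bear $8 per ride.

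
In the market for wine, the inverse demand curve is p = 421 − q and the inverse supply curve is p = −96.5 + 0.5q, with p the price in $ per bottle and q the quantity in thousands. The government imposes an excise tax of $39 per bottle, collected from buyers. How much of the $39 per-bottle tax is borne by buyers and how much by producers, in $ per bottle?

Buyers bear $26 per bottle; producers bear $13 per bottle.

Inverting to q(p) form: qd = 421 − p; qs = 2p + 193.
Before the tax: set 421 − p = 2p + 193 → p* = $76, q* = 345.
With the tax collected from buyers, demand (in seller-price terms) shifts: qd = 421 − (p + 39).
New equilibrium: buyers pay $102, producers receive $63, q = 319. (Wedge: pb − ps = 39.)
Burden on buyers: $26; on producers: $13. (They sum to $39.)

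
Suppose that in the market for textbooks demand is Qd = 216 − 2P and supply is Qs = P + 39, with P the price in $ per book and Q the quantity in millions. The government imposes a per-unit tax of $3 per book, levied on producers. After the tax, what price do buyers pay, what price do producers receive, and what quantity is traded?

Before the tax: set 216 − 2P = P + 39 → P* = $59, Q* = 98.
With the tax collected from producers, supply shifts: Qs = (P − 3) + 39.
New equilibrium: buyers pay $60, producers receive $57, Q = 96. (Wedge: Pb − Ps = 3.)
The less price-elastic side of the market bears the larger share of a per-unit tax.

Buyers pay $60; producers receive $57; quantity = 96.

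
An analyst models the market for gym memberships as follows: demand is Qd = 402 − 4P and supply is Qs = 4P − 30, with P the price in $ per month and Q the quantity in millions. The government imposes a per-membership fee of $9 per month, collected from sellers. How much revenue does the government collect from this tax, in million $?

Before the tax: set 402 − 4P = 4P − 30 → P* = $54, Q* = 186.
With the tax collected from sellers, supply shifts: Qs = 4(P − 9) − 30.
New equilibrium: consumers pay $58.5, sellers receive $49.5, Q = 168. (Wedge: Pb − Ps = 9.)
Revenue = t · Q = 9 · 168 = $1512.

Tax revenue = $1512 million.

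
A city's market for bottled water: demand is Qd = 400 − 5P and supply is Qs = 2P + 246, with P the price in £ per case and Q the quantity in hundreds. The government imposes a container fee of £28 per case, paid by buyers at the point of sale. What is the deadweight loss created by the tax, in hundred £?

Before the tax: set 400 − 5P = 2P + 246 → P* = £22, Q* = 290.
With the tax collected from buyers, demand (in seller-price terms) shifts: Qd = 400 − 5(P + 28).
New equilibrium: buyers pay £30, suppliers receive £2, Q = 250. (Wedge: Pb − Ps = 28.)
Quantity falls by |ΔQ| = |290 − 250| = 40.
DWL = ½ · t · |ΔQ| = ½ · 28 · 40 = £560.

Deadweight loss = £560 hundred.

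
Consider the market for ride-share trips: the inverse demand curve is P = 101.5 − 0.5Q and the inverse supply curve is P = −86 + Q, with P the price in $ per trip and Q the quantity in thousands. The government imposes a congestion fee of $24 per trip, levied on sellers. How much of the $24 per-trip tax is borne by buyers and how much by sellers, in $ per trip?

Inverting to Q(P) form: Qd = 203 − 2P; Qs = P + 86.
Without the tax, 203 − 2P = P + 86 gives 3P = 117, so P* = $39 and Q* = 125.
With the tax collected from sellers, supply shifts: Qs = (P − 24) + 86.
Solving gives Q = 109 with buyers paying $47 and sellers receiving $23 (the $24 wedge).
Burden on buyers: $8; on sellers: $16. (They sum to $24.)
The less price-elastic side of the market bears the larger share of a per-unit tax.

Buyers bear $8 per trip; sellers bear $16 per trip.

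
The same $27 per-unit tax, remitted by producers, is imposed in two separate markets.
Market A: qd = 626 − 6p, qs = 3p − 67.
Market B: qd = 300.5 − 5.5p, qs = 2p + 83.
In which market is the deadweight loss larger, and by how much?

Market A: pre-tax p* = $77, q* = 164; post-tax q = 110; deadweight loss = $729.
Market B: pre-tax p* = $29, q* = 141; post-tax q = 101.4; deadweight loss = $534.6.
Difference: $729 vs $534.6 → market A is larger by $194.4.

Market A, by $194.4.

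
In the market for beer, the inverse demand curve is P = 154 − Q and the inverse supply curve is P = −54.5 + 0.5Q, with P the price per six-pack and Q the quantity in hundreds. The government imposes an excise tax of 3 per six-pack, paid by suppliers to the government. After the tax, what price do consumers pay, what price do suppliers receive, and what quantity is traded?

Rewrite in direct form: Qd = 154 − P and Qs = 2P + 109.
Without the tax, 154 − P = 2P + 109 gives 3P = 45, so P* = 15 and Q* = 139.
With the tax collected from suppliers, supply shifts: Qs = 2(P − 3) + 109.
New equilibrium: consumers pay 17, suppliers receive 14, Q = 137. (Wedge: Pb − Ps = 3.)

Consumers pay 17; suppliers receive 14; quantity = 137.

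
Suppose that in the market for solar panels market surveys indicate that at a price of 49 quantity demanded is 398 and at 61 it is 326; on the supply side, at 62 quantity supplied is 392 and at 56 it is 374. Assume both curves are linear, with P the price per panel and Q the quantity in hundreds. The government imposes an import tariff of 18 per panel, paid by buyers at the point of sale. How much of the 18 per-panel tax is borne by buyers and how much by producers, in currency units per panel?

Demand slope: (326 − 398)/(61 − 49) = -6, so Qd = 692 − 6P.
Supply slope: (374 − 392)/(56 − 62) = 3, so Qs = 3P + 206.
Without the tax, 692 − 6P = 3P + 206 gives 9P = 486, so P* = 54 and Q* = 368.
With the tax collected from buyers, demand (in seller-price terms) shifts: Qd = 692 − 6(P + 18).
Solving gives Q = 332 with buyers paying 60 and producers receiving 42 (the 18 wedge).
Burden on buyers: 6; on producers: 12. (They sum to 18.)

Buyers bear 6 per panel; producers bear 12 per panel.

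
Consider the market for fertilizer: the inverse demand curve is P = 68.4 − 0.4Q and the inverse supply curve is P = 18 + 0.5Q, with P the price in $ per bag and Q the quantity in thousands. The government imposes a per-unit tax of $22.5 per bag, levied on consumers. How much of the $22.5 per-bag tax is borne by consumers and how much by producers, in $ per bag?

Inverting to Q(P) form: Qd = 171 − 2.5P; Qs = 2P − 36.
Without the tax, 171 − 2.5P = 2P − 36 gives 4.5P = 207, so P* = $46 and Q* = 56.
With the tax collected from consumers, demand (in seller-price terms) shifts: Qd = 171 − 2.5(P + 22.5).
Solving gives Q = 31 with consumers paying $56 and producers receiving $33.5 (the $22.5 wedge).
Burden on consumers: $10; on producers: $12.5. (They sum to $22.5.)
The less price-elastic side of the market bears the larger share of a per-unit tax.

Consumers bear $10 per bag; producers bear $12.5 per bag.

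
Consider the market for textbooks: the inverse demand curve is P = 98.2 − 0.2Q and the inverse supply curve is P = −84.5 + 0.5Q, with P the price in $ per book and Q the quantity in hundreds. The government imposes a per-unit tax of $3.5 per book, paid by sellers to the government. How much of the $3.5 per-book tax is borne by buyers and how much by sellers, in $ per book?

Rewrite in direct form: Qd = 491 − 5P and Qs = 2P + 169.
Before the tax: set 491 − 5P = 2P + 169 → P* = $46, Q* = 261.
With the tax collected from sellers, supply shifts: Qs = 2(P − 3.5) + 169.
New equilibrium: buyers pay $47, sellers receive $43.5, Q = 256. (Wedge: Pb − Ps = 3.5.)
Burden on buyers: $1; on sellers: $2.5. (They sum to $3.5.)

Buyers bear $1 per book; sellers bear $2.5 per book.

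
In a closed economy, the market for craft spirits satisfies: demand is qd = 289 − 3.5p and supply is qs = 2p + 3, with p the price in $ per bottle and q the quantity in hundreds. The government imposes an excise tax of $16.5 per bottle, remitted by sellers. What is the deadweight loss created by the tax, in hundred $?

Without the tax, 289 − 3.5p = 2p + 3 gives 5.5p = 286, so p* = $52 and q* = 107.
With the tax collected from sellers, supply shifts: qs = 2(p − 16.5) + 3.
New equilibrium: consumers pay $58, sellers receive $41.5, q = 86. (Wedge: pb − ps = 16.5.)
Quantity falls by |ΔQ| = |107 − 86| = 21.
DWL = ½ · t · |ΔQ| = ½ · 16.5 · 21 = $173.25.

Deadweight loss = $173.25 hundred.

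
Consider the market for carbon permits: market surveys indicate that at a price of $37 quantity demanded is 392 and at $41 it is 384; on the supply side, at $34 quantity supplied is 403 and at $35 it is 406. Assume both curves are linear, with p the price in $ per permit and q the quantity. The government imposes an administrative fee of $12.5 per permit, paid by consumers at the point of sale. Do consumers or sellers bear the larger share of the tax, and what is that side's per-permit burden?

Demand slope: (384 − 392)/(41 − 37) = -2, so qd = 466 − 2p.
Supply slope: (406 − 403)/(35 − 34) = 3, so qs = 3p + 301.
Without the tax, 466 − 2p = 3p + 301 gives 5p = 165, so p* = $33 and q* = 400.
With the tax collected from consumers, demand (in seller-price terms) shifts: qd = 466 − 2(p + 12.5).
Solving gives q = 385 with consumers paying $40.5 and sellers receiving $28 (the $12.5 wedge).
Per-permit burden: consumers $7.5, sellers $5.
Consumers take the larger share because demand is less price-elastic here (demand slope 2 vs supply slope 3).
The less price-elastic side of the market bears the larger share of a per-unit tax.

Consumers bear the larger share: $7.5 per permit.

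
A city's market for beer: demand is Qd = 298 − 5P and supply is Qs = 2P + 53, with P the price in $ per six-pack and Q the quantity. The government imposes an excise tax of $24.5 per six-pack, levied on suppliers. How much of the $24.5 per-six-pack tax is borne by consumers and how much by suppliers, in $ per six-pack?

Consumers bear $7 per six-pack; suppliers bear $17.5 per six-pack.

Before the tax: set 298 − 5P = 2P + 53 → P* = $35, Q* = 123.
With the tax collected from suppliers, supply shifts: Qs = 2(P − 24.5) + 53.
Solving gives Q = 88 with consumers paying $42 and suppliers receiving $17.5 (the $24.5 wedge).
Burden on consumers: $7; on suppliers: $17.5. (They sum to $24.5.)
The less price-elastic side of the market bears the larger share of a per-unit tax.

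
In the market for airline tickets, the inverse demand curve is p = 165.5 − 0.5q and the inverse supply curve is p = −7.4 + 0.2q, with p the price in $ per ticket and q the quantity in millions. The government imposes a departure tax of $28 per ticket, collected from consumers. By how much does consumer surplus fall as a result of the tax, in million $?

Inverting to q(p) form: qd = 331 − 2p; qs = 5p + 37.
Before the tax: set 331 − 2p = 5p + 37 → p* = $42, q* = 247.
With the tax collected from consumers, demand (in seller-price terms) shifts: qd = 331 − 2(p + 28).
New equilibrium: consumers pay $62, sellers receive $34, q = 207. (Wedge: pb − ps = 28.)
ΔCS is the trapezoid between Q = 207 and Q = 247 of height $20: ½ · (247 + 207) · 20 = $4540.

Consumer surplus falls by $4540 million.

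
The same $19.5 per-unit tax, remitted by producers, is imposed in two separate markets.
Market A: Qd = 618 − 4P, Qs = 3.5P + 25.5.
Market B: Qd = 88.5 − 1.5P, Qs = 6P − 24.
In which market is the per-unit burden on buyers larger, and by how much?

Market B, by $6.5.

Market A: pre-tax P* = $79, Q* = 302; post-tax Q = 265.6; per-unit burden on buyers = $9.1.
Market B: pre-tax P* = $15, Q* = 66; post-tax Q = 42.6; per-unit burden on buyers = $15.6.
Difference: $9.1 vs $15.6 → market B is larger by $6.5.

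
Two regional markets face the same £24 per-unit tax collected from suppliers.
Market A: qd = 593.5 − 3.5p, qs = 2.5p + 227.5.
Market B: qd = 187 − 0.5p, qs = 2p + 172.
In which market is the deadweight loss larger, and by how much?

Market A, by £304.8.

Market A: pre-tax p* = £61, q* = 380; post-tax q = 345; deadweight loss = £420.
Market B: pre-tax p* = £6, q* = 184; post-tax q = 174.4; deadweight loss = £115.2.
Difference: £420 vs £115.2 → market A is larger by £304.8.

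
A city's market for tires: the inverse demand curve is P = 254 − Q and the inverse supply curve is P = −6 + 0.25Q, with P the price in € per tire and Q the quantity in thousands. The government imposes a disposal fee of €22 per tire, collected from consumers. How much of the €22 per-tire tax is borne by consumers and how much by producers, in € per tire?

Consumers bear €17.6 per tire; producers bear €4.4 per tire.

Inverting to Q(P) form: Qd = 254 − P; Qs = 4P + 24.
Without the tax, 254 − P = 4P + 24 gives 5P = 230, so P* = €46 and Q* = 208.
With the tax collected from consumers, demand (in seller-price terms) shifts: Qd = 254 − (P + 22).
Solving gives Q = 190.4 with consumers paying €63.6 and producers receiving €41.6 (the €22 wedge).
Burden on consumers: €17.6; on producers: €4.4. (They sum to €22.)
The less price-elastic side of the market bears the larger share of a per-unit tax.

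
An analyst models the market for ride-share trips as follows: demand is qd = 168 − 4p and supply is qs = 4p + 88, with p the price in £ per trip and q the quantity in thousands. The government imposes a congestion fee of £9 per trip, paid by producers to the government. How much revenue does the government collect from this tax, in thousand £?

Tax revenue = £990 thousand.

Before the tax: set 168 − 4p = 4p + 88 → p* = £10, q* = 128.
With the tax collected from producers, supply shifts: qs = 4(p − 9) + 88.
Solving gives q = 110 with buyers paying £14.5 and producers receiving £5.5 (the £9 wedge).
Revenue = t · Q = 9 · 110 = £990.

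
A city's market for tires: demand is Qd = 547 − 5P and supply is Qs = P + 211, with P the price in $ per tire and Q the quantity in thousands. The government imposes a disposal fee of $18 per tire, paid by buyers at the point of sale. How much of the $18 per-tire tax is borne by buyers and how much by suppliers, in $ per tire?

Buyers bear $3 per tire; suppliers bear $15 per tire.

Without the tax, 547 − 5P = P + 211 gives 6P = 336, so P* = $56 and Q* = 267.
With the tax collected from buyers, demand (in seller-price terms) shifts: Qd = 547 − 5(P + 18).
New equilibrium: buyers pay $59, suppliers receive $41, Q = 252. (Wedge: Pb − Ps = 18.)
Burden on buyers: $3; on suppliers: $15. (They sum to $18.)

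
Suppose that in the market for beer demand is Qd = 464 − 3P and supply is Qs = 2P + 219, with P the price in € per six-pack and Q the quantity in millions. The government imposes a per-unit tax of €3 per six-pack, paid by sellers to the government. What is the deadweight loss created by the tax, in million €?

Deadweight loss = €5.4 million.

Without the tax, 464 − 3P = 2P + 219 gives 5P = 245, so P* = €49 and Q* = 317.
With the tax collected from sellers, supply shifts: Qs = 2(P − 3) + 219.
Solving gives Q = 313.4 with consumers paying €50.2 and sellers receiving €47.2 (the €3 wedge).
Quantity falls by |ΔQ| = |317 − 313.4| = 3.6.
DWL = ½ · t · |ΔQ| = ½ · 3 · 3.6 = €5.4.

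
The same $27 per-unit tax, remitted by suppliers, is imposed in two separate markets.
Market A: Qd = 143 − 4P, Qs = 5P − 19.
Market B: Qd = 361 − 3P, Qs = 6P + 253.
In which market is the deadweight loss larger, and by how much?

Market A, by $81.

Market A: pre-tax P* = $18, Q* = 71; post-tax Q = 11; deadweight loss = $810.
Market B: pre-tax P* = $12, Q* = 325; post-tax Q = 271; deadweight loss = $729.
Difference: $810 vs $729 → market A is larger by $81.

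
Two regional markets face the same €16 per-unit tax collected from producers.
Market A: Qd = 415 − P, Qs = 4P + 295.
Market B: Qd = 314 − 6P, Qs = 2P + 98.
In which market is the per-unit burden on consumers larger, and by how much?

Market A, by €8.8.

Market A: pre-tax P* = €24, Q* = 391; post-tax Q = 378.2; per-unit burden on consumers = €12.8.
Market B: pre-tax P* = €27, Q* = 152; post-tax Q = 128; per-unit burden on consumers = €4.
Difference: €12.8 vs €4 → market A is larger by €8.8.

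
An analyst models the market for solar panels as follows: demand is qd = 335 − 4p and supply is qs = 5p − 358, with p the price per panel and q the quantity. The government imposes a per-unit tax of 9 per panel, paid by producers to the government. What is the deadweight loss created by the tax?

Without the tax, 335 − 4p = 5p − 358 gives 9p = 693, so p* = 77 and q* = 27.
With the tax collected from producers, supply shifts: qs = 5(p − 9) − 358.
New equilibrium: consumers pay 82, producers receive 73, q = 7. (Wedge: pb − ps = 9.)
Quantity falls by |ΔQ| = |27 − 7| = 20.
DWL = ½ · t · |ΔQ| = ½ · 9 · 20 = 90.

Deadweight loss = 90.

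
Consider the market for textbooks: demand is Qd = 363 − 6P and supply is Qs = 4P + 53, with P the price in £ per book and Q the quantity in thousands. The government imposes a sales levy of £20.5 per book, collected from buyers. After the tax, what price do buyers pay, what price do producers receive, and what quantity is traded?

Before the tax: set 363 − 6P = 4P + 53 → P* = £31, Q* = 177.
With the tax collected from buyers, demand (in seller-price terms) shifts: Qd = 363 − 6(P + 20.5).
New equilibrium: buyers pay £39.2, producers receive £18.7, Q = 127.8. (Wedge: Pb − Ps = 20.5.)

Buyers pay £39.2; producers receive £18.7; quantity = 127.8.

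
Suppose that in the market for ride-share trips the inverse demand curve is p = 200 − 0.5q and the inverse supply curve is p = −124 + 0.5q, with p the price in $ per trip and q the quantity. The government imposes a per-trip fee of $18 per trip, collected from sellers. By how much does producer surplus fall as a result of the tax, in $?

Producer surplus falls by $2835.

Rewrite in direct form: qd = 400 − 2p and qs = 2p + 248.
Without the tax, 400 − 2p = 2p + 248 gives 4p = 152, so p* = $38 and q* = 324.
With the tax collected from sellers, supply shifts: qs = 2(p − 18) + 248.
Solving gives q = 306 with consumers paying $47 and sellers receiving $29 (the $18 wedge).
ΔPS is the trapezoid between Q = 306 and Q = 324 of height $9: ½ · (324 + 306) · 9 = $2835.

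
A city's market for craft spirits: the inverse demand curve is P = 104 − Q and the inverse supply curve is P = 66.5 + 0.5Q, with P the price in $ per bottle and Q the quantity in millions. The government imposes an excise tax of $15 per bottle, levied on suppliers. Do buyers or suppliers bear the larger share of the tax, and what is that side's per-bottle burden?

Buyers bear the larger share: $10 per bottle.

Inverting to Q(P) form: Qd = 104 − P; Qs = 2P − 133.
Before the tax: set 104 − P = 2P − 133 → P* = $79, Q* = 25.
With the tax collected from suppliers, supply shifts: Qs = 2(P − 15) − 133.
Solving gives Q = 15 with buyers paying $89 and suppliers receiving $74 (the $15 wedge).
Per-bottle burden: buyers $10, suppliers $5.
Buyers take the larger share because demand is less price-elastic here (demand slope 1 vs supply slope 2).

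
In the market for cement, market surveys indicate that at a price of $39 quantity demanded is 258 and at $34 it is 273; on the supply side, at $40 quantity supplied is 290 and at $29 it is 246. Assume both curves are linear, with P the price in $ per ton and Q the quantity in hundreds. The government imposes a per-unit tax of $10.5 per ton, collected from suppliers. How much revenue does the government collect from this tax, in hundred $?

Tax revenue = $2646 hundred.

Demand slope: (273 − 258)/(34 − 39) = -3, so Qd = 375 − 3P.
Supply slope: (246 − 290)/(29 − 40) = 4, so Qs = 4P + 130.
Without the tax, 375 − 3P = 4P + 130 gives 7P = 245, so P* = $35 and Q* = 270.
With the tax collected from suppliers, supply shifts: Qs = 4(P − 10.5) + 130.
New equilibrium: consumers pay $41, suppliers receive $30.5, Q = 252. (Wedge: Pb − Ps = 10.5.)
Revenue = t · Q = 10.5 · 252 = $2646.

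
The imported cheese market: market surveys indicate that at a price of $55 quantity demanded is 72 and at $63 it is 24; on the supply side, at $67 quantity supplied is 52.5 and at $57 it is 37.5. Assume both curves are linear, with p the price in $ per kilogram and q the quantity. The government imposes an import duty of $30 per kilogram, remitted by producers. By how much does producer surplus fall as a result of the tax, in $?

Demand slope: (24 − 72)/(63 − 55) = -6, so qd = 402 − 6p.
Supply slope: (37.5 − 52.5)/(57 − 67) = 1.5, so qs = 1.5p − 48.
Before the tax: set 402 − 6p = 1.5p − 48 → p* = $60, q* = 42.
With the tax collected from producers, supply shifts: qs = 1.5(p − 30) − 48.
New equilibrium: buyers pay $66, producers receive $36, q = 6. (Wedge: pb − ps = 30.)
ΔPS is the trapezoid between Q = 6 and Q = 42 of height $24: ½ · (42 + 6) · 24 = $576.

Producer surplus falls by $576.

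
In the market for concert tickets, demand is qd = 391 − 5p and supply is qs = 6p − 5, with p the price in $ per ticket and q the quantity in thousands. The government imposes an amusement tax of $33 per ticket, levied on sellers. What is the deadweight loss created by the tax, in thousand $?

Deadweight loss = $1485 thousand.

Before the tax: set 391 − 5p = 6p − 5 → p* = $36, q* = 211.
With the tax collected from sellers, supply shifts: qs = 6(p − 33) − 5.
Solving gives q = 121 with consumers paying $54 and sellers receiving $21 (the $33 wedge).
Quantity falls by |ΔQ| = |211 − 121| = 90.
DWL = ½ · t · |ΔQ| = ½ · 33 · 90 = $1485.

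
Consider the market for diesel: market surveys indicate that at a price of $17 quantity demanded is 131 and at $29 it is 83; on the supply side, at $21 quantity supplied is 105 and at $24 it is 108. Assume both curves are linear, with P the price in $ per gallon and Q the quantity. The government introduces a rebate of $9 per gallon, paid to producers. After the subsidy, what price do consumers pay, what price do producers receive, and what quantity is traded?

Consumers pay $21.2; producers receive $30.2; quantity = 114.2.

Demand slope: (83 − 131)/(29 − 17) = -4, so Qd = 199 − 4P.
Supply slope: (108 − 105)/(24 − 21) = 1, so Qs = P + 84.
Before the subsidy: set 199 − 4P = P + 84 → P* = $23, Q* = 107.
With a per-unit subsidy paid to producers, each receives P + 9 per unit sold, so supply becomes Qs = (P + 9) + 84.
Solving gives Q = 114.2 with consumers paying $21.2 and producers receiving $30.2 (the $9 wedge).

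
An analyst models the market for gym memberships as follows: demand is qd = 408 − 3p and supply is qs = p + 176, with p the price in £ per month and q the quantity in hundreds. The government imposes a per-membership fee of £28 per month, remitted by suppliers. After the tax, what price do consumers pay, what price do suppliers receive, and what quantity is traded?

Consumers pay £65; suppliers receive £37; quantity = 213.

Before the tax: set 408 − 3p = p + 176 → p* = £58, q* = 234.
With the tax collected from suppliers, supply shifts: qs = (p − 28) + 176.
New equilibrium: consumers pay £65, suppliers receive £37, q = 213. (Wedge: pb − ps = 28.)
The less price-elastic side of the market bears the larger share of a per-unit tax.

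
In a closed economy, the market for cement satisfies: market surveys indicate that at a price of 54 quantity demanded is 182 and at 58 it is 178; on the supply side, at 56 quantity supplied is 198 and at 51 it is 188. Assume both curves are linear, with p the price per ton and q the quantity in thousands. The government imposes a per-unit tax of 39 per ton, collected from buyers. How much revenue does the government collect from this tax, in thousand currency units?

Tax revenue = 6240 thousand.

Demand slope: (178 − 182)/(58 − 54) = -1, so qd = 236 − p.
Supply slope: (188 − 198)/(51 − 56) = 2, so qs = 2p + 86.
Before the tax: set 236 − p = 2p + 86 → p* = 50, q* = 186.
With the tax collected from buyers, demand (in seller-price terms) shifts: qd = 236 − (p + 39).
Solving gives q = 160 with buyers paying 76 and producers receiving 37 (the 39 wedge).
Revenue = t · Q = 39 · 160 = 6240.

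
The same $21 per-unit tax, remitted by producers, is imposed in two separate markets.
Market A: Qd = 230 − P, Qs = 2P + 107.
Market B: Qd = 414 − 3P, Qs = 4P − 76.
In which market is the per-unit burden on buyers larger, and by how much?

Market A: pre-tax P* = $41, Q* = 189; post-tax Q = 175; per-unit burden on buyers = $14.
Market B: pre-tax P* = $70, Q* = 204; post-tax Q = 168; per-unit burden on buyers = $12.
Difference: $14 vs $12 → market A is larger by $2.

Market A, by $2.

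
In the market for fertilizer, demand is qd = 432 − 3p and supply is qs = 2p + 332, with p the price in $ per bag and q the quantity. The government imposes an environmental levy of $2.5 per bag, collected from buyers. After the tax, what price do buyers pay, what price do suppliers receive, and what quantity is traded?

Buyers pay $21; suppliers receive $18.5; quantity = 369.

Without the tax, 432 − 3p = 2p + 332 gives 5p = 100, so p* = $20 and q* = 372.
With the tax collected from buyers, demand (in seller-price terms) shifts: qd = 432 − 3(p + 2.5).
New equilibrium: buyers pay $21, suppliers receive $18.5, q = 369. (Wedge: pb − ps = 2.5.)
The less price-elastic side of the market bears the larger share of a per-unit tax.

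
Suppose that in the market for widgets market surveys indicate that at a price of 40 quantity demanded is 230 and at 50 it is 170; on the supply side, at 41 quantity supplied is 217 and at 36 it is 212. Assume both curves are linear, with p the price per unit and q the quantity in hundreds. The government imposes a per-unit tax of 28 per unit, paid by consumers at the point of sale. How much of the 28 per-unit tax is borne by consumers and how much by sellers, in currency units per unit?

Consumers bear 4 per unit; sellers bear 24 per unit.

Demand slope: (170 − 230)/(50 − 40) = -6, so qd = 470 − 6p.
Supply slope: (212 − 217)/(36 − 41) = 1, so qs = p + 176.
Before the tax: set 470 − 6p = p + 176 → p* = 42, q* = 218.
With the tax collected from consumers, demand (in seller-price terms) shifts: qd = 470 − 6(p + 28).
New equilibrium: consumers pay 46, sellers receive 18, q = 194. (Wedge: pb − ps = 28.)
Burden on consumers: 4; on sellers: 24. (They sum to 28.)
The less price-elastic side of the market bears the larger share of a per-unit tax.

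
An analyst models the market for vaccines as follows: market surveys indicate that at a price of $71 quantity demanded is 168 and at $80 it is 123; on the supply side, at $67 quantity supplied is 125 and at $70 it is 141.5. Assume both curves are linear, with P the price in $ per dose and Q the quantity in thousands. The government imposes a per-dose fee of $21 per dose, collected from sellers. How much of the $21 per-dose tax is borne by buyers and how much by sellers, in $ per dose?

Buyers bear $11 per dose; sellers bear $10 per dose.

Demand slope: (123 − 168)/(80 − 71) = -5, so Qd = 523 − 5P.
Supply slope: (141.5 − 125)/(70 − 67) = 5.5, so Qs = 5.5P − 243.5.
Before the tax: set 523 − 5P = 5.5P − 243.5 → P* = $73, Q* = 158.
With the tax collected from sellers, supply shifts: Qs = 5.5(P − 21) − 243.5.
Solving gives Q = 103 with buyers paying $84 and sellers receiving $63 (the $21 wedge).
Burden on buyers: $11; on sellers: $10. (They sum to $21.)
The less price-elastic side of the market bears the larger share of a per-unit tax.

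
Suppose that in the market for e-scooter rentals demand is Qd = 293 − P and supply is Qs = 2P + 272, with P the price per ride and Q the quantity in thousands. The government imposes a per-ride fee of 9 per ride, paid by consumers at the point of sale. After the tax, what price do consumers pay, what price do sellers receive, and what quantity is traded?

Without the tax, 293 − P = 2P + 272 gives 3P = 21, so P* = 7 and Q* = 286.
With the tax collected from consumers, demand (in seller-price terms) shifts: Qd = 293 − (P + 9).
Solving gives Q = 280 with consumers paying 13 and sellers receiving 4 (the 9 wedge).
The less price-elastic side of the market bears the larger share of a per-unit tax.

Consumers pay 13; sellers receive 4; quantity = 280.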